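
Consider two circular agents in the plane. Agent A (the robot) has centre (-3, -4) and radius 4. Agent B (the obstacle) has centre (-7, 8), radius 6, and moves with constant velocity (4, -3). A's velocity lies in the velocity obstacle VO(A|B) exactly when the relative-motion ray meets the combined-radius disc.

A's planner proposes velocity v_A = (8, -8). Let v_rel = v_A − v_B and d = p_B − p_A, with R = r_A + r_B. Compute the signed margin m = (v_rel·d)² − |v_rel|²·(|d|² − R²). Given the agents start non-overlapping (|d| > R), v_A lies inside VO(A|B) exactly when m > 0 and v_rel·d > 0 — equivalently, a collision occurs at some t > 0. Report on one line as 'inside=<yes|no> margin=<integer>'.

d = (-4, 12),  |d|² = 160;  R = 4+6 = 10,  c = 160−10² = 60
v_rel = (4, -5),  |v_rel|² = 41;  v_rel·d = (4)·(-4) + (-5)·(12) = -76
41·t² + 152·t + 60 = 0  ⇒  m = (-76)² − 41·60 = 3316
m = 3316 > 0,  v_rel·d = -76 < 0  ⇒  outside

inside=no margin=3316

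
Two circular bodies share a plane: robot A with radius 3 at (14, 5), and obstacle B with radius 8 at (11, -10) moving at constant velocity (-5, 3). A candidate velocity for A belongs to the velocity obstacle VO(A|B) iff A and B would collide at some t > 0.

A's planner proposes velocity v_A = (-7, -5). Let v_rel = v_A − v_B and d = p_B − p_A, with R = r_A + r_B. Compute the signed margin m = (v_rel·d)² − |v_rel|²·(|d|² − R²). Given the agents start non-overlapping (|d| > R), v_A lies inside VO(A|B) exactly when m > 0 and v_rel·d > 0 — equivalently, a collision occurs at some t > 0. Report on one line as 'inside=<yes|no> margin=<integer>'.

d = (-3, -15),  |d|² = 234;  R = 3+8 = 11,  c = 234−11² = 113
v_rel = (-2, -8),  |v_rel|² = 68;  v_rel·d = (-2)·(-3) + (-8)·(-15) = 126
68·t² − 252·t + 113 = 0  ⇒  m = 126² − 68·113 = 8192
m = 8192 > 0,  v_rel·d = 126 > 0  ⇒  inside

inside=yes margin=8192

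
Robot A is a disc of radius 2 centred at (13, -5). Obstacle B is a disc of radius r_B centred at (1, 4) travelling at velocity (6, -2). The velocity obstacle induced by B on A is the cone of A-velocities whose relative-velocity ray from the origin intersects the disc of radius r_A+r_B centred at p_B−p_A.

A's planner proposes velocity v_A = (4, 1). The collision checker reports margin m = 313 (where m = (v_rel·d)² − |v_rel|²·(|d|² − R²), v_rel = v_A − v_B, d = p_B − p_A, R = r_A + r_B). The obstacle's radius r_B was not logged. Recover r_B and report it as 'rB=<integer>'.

m = 313
d = (-12, 9);  v_rel = (-2, 3),  |v_rel|² = 13
v_rel×d = (-2)·(9) − (3)·(-12) = 18
since m = R²·13 − 18²:  R² = (324 + 313) / 13 = 49
R = √49 = 7  ⇒  r_B = 7 − 2 = 5

rB=5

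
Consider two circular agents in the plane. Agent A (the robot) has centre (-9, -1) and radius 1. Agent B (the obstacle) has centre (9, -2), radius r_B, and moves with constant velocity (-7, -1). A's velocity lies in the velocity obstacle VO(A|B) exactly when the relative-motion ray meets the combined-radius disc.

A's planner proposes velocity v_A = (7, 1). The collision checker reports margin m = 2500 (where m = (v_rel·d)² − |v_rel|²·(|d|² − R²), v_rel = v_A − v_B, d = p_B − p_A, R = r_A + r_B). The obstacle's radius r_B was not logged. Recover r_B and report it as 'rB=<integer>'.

m = 2500
d = (18, -1);  v_rel = (14, 2),  |v_rel|² = 200
v_rel×d = (14)·(-1) − (2)·(18) = -50
since m = R²·200 − (-50)²:  R² = (2500 + 2500) / 200 = 25
R = √25 = 5  ⇒  r_B = 5 − 1 = 4

rB=4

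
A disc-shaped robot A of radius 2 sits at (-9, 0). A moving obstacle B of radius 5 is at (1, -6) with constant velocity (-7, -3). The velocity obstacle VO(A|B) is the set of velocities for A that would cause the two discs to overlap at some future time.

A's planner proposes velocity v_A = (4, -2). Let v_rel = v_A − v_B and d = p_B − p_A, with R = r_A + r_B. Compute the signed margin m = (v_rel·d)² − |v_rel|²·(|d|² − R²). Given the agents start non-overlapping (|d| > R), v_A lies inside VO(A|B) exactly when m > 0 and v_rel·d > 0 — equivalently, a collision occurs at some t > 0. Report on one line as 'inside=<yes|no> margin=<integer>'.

d = (10, -6),  |d|² = 136;  R = 2+5 = 7,  c = 136−7² = 87
v_rel = (11, 1),  |v_rel|² = 122;  v_rel·d = (11)·(10) + (1)·(-6) = 104
122·t² − 208·t + 87 = 0  ⇒  m = 104² − 122·87 = 202
m = 202 > 0,  v_rel·d = 104 > 0  ⇒  inside

inside=yes margin=202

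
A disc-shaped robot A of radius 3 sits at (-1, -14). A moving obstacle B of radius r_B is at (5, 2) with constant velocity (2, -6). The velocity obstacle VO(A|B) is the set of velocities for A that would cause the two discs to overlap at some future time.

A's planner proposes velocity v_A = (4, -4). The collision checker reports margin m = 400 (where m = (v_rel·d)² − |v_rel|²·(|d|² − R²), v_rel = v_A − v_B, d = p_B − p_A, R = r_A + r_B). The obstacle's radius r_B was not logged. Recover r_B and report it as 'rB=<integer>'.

m = 400
d = (6, 16);  v_rel = (2, 2),  |v_rel|² = 8
v_rel×d = (2)·(16) − (2)·(6) = 20
since m = R²·8 − 20²:  R² = (400 + 400) / 8 = 100
R = √100 = 10  ⇒  r_B = 10 − 3 = 7

rB=7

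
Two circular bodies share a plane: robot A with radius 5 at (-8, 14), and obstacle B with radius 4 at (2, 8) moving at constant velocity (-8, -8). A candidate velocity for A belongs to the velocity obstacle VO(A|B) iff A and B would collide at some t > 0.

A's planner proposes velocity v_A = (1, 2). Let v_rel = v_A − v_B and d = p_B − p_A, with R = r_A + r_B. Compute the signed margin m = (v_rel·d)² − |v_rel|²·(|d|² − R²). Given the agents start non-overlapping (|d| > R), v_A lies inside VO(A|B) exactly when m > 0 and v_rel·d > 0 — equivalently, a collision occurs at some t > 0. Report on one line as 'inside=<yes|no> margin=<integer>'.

d = (10, -6),  |d|² = 136;  R = 5+4 = 9,  c = 136−9² = 55
v_rel = (9, 10),  |v_rel|² = 181;  v_rel·d = (9)·(10) + (10)·(-6) = 30
181·t² − 60·t + 55 = 0  ⇒  m = 30² − 181·55 = -9055
m = -9055 < 0,  v_rel·d = 30 > 0  ⇒  outside

inside=no margin=-9055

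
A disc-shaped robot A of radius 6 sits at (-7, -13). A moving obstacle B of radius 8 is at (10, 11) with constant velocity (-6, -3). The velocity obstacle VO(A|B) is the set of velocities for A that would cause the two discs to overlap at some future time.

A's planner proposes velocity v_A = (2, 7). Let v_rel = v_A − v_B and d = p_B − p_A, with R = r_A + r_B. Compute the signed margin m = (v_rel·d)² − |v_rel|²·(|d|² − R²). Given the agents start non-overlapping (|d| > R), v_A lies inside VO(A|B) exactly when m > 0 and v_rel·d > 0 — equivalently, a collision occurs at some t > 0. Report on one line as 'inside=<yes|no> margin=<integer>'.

d = (17, 24),  |d|² = 865;  R = 6+8 = 14,  c = 865−14² = 669
v_rel = (8, 10),  |v_rel|² = 164;  v_rel·d = (8)·(17) + (10)·(24) = 376
164·t² − 752·t + 669 = 0  ⇒  m = 376² − 164·669 = 31660
m = 31660 > 0,  v_rel·d = 376 > 0  ⇒  inside

inside=yes margin=31660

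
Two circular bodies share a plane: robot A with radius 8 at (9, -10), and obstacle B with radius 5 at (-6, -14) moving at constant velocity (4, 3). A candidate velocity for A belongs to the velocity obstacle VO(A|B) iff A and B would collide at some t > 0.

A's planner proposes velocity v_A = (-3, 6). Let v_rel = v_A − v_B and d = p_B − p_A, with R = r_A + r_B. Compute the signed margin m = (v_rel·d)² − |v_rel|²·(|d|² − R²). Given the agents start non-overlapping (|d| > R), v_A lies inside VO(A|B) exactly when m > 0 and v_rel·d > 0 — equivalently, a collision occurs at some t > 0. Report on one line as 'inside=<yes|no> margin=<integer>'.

d = (-15, -4),  |d|² = 241;  R = 8+5 = 13,  c = 241−13² = 72
v_rel = (-7, 3),  |v_rel|² = 58;  v_rel·d = (-7)·(-15) + (3)·(-4) = 93
58·t² − 186·t + 72 = 0  ⇒  m = 93² − 58·72 = 4473
m = 4473 > 0,  v_rel·d = 93 > 0  ⇒  inside

inside=yes margin=4473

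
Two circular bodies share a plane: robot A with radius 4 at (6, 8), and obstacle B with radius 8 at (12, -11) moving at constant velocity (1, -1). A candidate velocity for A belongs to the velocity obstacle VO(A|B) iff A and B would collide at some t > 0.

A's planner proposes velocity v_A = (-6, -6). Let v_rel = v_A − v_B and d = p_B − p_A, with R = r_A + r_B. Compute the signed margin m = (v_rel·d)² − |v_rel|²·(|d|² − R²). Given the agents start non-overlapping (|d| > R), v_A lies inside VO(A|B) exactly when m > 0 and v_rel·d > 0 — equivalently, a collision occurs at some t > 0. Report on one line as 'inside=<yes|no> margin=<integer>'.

d = (6, -19),  |d|² = 397;  R = 4+8 = 12,  c = 397−12² = 253
v_rel = (-7, -5),  |v_rel|² = 74;  v_rel·d = (-7)·(6) + (-5)·(-19) = 53
74·t² − 106·t + 253 = 0  ⇒  m = 53² − 74·253 = -15913
m = -15913 < 0,  v_rel·d = 53 > 0  ⇒  outside

inside=no margin=-15913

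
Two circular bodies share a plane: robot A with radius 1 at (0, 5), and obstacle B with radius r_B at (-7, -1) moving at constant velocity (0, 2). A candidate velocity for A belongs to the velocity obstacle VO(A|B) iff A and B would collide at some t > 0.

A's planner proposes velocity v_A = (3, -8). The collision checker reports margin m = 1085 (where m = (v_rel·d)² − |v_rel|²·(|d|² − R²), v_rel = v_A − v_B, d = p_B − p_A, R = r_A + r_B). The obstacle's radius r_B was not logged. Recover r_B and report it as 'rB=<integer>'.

m = 1085
d = (-7, -6);  v_rel = (3, -10),  |v_rel|² = 109
v_rel×d = (3)·(-6) − (-10)·(-7) = -88
since m = R²·109 − (-88)²:  R² = (7744 + 1085) / 109 = 81
R = √81 = 9  ⇒  r_B = 9 − 1 = 8

rB=8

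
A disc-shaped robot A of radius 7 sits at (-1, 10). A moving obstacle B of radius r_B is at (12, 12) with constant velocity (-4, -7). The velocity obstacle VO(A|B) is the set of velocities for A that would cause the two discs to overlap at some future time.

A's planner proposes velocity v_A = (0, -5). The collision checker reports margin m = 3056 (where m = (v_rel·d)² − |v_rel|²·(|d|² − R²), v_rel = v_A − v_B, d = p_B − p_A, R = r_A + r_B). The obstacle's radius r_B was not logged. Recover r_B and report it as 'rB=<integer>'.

m = 3056
d = (13, 2);  v_rel = (4, 2),  |v_rel|² = 20
v_rel×d = (4)·(2) − (2)·(13) = -18
since m = R²·20 − (-18)²:  R² = (324 + 3056) / 20 = 169
R = √169 = 13  ⇒  r_B = 13 − 7 = 6

rB=6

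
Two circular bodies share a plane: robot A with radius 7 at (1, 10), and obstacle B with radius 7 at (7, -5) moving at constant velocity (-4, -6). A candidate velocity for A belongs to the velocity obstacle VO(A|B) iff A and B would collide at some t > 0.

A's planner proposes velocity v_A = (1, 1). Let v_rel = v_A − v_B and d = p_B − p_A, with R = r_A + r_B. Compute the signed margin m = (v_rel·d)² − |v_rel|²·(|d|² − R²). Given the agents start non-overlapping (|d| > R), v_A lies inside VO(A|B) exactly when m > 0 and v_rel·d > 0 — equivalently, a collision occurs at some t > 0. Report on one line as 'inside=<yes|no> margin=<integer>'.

d = (6, -15),  |d|² = 261;  R = 7+7 = 14,  c = 261−14² = 65
v_rel = (5, 7),  |v_rel|² = 74;  v_rel·d = (5)·(6) + (7)·(-15) = -75
74·t² + 150·t + 65 = 0  ⇒  m = (-75)² − 74·65 = 815
m = 815 > 0,  v_rel·d = -75 < 0  ⇒  outside

inside=no margin=815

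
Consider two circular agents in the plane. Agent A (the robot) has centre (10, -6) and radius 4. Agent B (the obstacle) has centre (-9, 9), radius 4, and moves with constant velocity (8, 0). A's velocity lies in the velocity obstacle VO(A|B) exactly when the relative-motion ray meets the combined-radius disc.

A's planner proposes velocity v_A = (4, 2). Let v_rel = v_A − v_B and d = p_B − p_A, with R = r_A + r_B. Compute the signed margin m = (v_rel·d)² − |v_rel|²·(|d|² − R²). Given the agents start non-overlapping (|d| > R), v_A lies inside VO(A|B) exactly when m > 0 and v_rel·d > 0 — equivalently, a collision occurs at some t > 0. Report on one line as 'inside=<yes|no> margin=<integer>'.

d = (-19, 15),  |d|² = 586;  R = 4+4 = 8,  c = 586−8² = 522
v_rel = (-4, 2),  |v_rel|² = 20;  v_rel·d = (-4)·(-19) + (2)·(15) = 106
20·t² − 212·t + 522 = 0  ⇒  m = 106² − 20·522 = 796
m = 796 > 0,  v_rel·d = 106 > 0  ⇒  inside

inside=yes margin=796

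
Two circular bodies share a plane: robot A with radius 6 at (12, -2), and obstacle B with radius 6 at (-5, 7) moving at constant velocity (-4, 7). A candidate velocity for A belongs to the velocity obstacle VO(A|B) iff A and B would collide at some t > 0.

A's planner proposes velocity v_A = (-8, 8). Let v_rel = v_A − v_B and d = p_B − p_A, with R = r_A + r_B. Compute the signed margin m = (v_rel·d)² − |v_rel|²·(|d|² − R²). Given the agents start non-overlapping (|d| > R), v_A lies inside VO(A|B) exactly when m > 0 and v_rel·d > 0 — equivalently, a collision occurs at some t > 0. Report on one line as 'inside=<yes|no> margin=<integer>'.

d = (-17, 9),  |d|² = 370;  R = 6+6 = 12,  c = 370−12² = 226
v_rel = (-4, 1),  |v_rel|² = 17;  v_rel·d = (-4)·(-17) + (1)·(9) = 77
17·t² − 154·t + 226 = 0  ⇒  m = 77² − 17·226 = 2087
m = 2087 > 0,  v_rel·d = 77 > 0  ⇒  inside

inside=yes margin=2087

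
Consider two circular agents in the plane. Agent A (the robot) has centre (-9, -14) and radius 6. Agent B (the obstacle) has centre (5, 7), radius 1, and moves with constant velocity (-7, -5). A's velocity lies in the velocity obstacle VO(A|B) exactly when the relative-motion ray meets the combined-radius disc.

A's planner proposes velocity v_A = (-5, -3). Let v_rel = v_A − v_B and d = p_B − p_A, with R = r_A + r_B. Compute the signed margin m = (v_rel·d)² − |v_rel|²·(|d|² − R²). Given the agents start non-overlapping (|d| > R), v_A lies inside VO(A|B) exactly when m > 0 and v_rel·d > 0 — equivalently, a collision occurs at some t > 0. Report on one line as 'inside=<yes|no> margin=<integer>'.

d = (14, 21),  |d|² = 637;  R = 6+1 = 7,  c = 637−7² = 588
v_rel = (2, 2),  |v_rel|² = 8;  v_rel·d = (2)·(14) + (2)·(21) = 70
8·t² − 140·t + 588 = 0  ⇒  m = 70² − 8·588 = 196
m = 196 > 0,  v_rel·d = 70 > 0  ⇒  inside

inside=yes margin=196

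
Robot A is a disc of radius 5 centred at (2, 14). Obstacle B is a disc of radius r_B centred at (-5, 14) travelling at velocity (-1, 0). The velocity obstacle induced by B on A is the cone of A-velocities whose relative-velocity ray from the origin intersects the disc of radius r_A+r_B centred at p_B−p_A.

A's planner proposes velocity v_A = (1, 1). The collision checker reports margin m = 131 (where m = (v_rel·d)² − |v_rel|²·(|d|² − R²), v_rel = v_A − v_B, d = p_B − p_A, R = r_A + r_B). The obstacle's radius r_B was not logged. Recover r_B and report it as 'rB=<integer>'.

m = 131
d = (-7, 0);  v_rel = (2, 1),  |v_rel|² = 5
v_rel×d = (2)·(0) − (1)·(-7) = 7
since m = R²·5 − 7²:  R² = (49 + 131) / 5 = 36
R = √36 = 6  ⇒  r_B = 6 − 5 = 1

rB=1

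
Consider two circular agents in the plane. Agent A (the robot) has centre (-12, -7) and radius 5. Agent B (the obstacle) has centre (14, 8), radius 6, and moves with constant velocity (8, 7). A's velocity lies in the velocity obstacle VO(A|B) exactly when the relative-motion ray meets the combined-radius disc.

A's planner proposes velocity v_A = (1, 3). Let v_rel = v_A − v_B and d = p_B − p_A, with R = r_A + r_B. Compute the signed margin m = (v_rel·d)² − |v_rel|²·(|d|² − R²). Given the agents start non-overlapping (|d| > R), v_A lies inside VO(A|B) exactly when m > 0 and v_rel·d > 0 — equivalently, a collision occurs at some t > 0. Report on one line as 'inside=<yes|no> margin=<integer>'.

d = (26, 15),  |d|² = 901;  R = 5+6 = 11,  c = 901−11² = 780
v_rel = (-7, -4),  |v_rel|² = 65;  v_rel·d = (-7)·(26) + (-4)·(15) = -242
65·t² + 484·t + 780 = 0  ⇒  m = (-242)² − 65·780 = 7864
m = 7864 > 0,  v_rel·d = -242 < 0  ⇒  outside

inside=no margin=7864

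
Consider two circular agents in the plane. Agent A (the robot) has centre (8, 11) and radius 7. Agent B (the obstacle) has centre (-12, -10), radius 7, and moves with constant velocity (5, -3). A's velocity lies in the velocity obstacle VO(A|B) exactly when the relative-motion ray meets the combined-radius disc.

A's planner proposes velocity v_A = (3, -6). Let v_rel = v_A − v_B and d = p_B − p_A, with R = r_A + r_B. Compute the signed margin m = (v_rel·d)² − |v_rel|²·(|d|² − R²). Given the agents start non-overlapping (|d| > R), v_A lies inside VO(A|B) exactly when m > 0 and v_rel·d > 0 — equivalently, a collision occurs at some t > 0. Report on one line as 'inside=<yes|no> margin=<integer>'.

d = (-20, -21),  |d|² = 841;  R = 7+7 = 14,  c = 841−14² = 645
v_rel = (-2, -3),  |v_rel|² = 13;  v_rel·d = (-2)·(-20) + (-3)·(-21) = 103
13·t² − 206·t + 645 = 0  ⇒  m = 103² − 13·645 = 2224
m = 2224 > 0,  v_rel·d = 103 > 0  ⇒  inside

inside=yes margin=2224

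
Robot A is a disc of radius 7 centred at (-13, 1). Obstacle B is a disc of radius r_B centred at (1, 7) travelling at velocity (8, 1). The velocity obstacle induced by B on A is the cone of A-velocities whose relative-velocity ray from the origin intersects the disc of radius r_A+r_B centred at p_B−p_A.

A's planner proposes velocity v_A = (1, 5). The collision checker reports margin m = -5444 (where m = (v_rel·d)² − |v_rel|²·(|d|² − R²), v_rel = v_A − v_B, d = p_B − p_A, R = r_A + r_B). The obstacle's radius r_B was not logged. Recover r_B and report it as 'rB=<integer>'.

m = -5444
d = (14, 6);  v_rel = (-7, 4),  |v_rel|² = 65
v_rel×d = (-7)·(6) − (4)·(14) = -98
since m = R²·65 − (-98)²:  R² = (9604 + -5444) / 65 = 64
R = √64 = 8  ⇒  r_B = 8 − 7 = 1

rB=1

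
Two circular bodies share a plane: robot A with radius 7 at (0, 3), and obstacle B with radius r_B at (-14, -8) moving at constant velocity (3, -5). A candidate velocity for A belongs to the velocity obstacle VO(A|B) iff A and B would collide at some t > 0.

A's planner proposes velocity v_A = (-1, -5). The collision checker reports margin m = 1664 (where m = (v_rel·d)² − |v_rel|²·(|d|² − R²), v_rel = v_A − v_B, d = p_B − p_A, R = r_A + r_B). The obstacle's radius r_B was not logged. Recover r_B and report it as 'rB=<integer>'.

m = 1664
d = (-14, -11);  v_rel = (-4, 0),  |v_rel|² = 16
v_rel×d = (-4)·(-11) − (0)·(-14) = 44
since m = R²·16 − 44²:  R² = (1936 + 1664) / 16 = 225
R = √225 = 15  ⇒  r_B = 15 − 7 = 8

rB=8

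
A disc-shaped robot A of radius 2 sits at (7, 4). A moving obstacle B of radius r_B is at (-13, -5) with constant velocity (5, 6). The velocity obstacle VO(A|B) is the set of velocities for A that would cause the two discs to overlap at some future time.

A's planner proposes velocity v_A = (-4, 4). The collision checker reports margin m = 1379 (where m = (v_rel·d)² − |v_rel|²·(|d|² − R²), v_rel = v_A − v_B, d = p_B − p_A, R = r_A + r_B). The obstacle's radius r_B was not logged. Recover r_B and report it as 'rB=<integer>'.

m = 1379
d = (-20, -9);  v_rel = (-9, -2),  |v_rel|² = 85
v_rel×d = (-9)·(-9) − (-2)·(-20) = 41
since m = R²·85 − 41²:  R² = (1681 + 1379) / 85 = 36
R = √36 = 6  ⇒  r_B = 6 − 2 = 4

rB=4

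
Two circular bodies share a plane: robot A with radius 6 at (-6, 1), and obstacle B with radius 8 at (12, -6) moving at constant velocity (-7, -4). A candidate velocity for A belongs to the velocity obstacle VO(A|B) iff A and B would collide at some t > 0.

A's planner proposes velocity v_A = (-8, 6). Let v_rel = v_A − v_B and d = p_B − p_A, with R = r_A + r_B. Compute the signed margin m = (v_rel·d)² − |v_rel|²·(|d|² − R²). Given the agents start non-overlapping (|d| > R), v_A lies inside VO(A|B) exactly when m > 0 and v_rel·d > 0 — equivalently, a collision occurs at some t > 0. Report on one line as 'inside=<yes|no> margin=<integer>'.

d = (18, -7),  |d|² = 373;  R = 6+8 = 14,  c = 373−14² = 177
v_rel = (-1, 10),  |v_rel|² = 101;  v_rel·d = (-1)·(18) + (10)·(-7) = -88
101·t² + 176·t + 177 = 0  ⇒  m = (-88)² − 101·177 = -10133
m = -10133 < 0,  v_rel·d = -88 < 0  ⇒  outside

inside=no margin=-10133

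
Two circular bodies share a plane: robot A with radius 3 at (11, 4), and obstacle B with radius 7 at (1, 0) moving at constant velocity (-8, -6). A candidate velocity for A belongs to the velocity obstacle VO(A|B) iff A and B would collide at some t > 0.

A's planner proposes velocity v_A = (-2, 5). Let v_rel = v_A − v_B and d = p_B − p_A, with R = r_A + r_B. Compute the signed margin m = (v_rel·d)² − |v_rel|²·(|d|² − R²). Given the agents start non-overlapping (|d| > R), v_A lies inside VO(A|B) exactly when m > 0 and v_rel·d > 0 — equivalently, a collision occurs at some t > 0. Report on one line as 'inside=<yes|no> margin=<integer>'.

d = (-10, -4),  |d|² = 116;  R = 3+7 = 10,  c = 116−10² = 16
v_rel = (6, 11),  |v_rel|² = 157;  v_rel·d = (6)·(-10) + (11)·(-4) = -104
157·t² + 208·t + 16 = 0  ⇒  m = (-104)² − 157·16 = 8304
m = 8304 > 0,  v_rel·d = -104 < 0  ⇒  outside

inside=no margin=8304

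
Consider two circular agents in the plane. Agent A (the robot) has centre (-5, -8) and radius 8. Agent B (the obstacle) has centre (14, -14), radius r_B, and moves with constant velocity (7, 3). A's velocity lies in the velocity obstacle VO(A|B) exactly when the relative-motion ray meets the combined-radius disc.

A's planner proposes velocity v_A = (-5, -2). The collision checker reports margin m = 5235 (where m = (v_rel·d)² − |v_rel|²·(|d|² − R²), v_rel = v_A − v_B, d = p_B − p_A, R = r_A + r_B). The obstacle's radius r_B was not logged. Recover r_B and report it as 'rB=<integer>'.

m = 5235
d = (19, -6);  v_rel = (-12, -5),  |v_rel|² = 169
v_rel×d = (-12)·(-6) − (-5)·(19) = 167
since m = R²·169 − 167²:  R² = (27889 + 5235) / 169 = 196
R = √196 = 14  ⇒  r_B = 14 − 8 = 6

rB=6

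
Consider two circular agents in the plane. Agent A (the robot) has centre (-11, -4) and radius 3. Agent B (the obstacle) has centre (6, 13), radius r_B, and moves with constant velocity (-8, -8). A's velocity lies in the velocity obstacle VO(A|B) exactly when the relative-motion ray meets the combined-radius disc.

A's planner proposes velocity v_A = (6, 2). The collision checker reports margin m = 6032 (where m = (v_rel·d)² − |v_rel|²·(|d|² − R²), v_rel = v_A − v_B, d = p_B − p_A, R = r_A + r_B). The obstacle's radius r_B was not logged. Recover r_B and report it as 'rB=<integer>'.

m = 6032
d = (17, 17);  v_rel = (14, 10),  |v_rel|² = 296
v_rel×d = (14)·(17) − (10)·(17) = 68
since m = R²·296 − 68²:  R² = (4624 + 6032) / 296 = 36
R = √36 = 6  ⇒  r_B = 6 − 3 = 3

rB=3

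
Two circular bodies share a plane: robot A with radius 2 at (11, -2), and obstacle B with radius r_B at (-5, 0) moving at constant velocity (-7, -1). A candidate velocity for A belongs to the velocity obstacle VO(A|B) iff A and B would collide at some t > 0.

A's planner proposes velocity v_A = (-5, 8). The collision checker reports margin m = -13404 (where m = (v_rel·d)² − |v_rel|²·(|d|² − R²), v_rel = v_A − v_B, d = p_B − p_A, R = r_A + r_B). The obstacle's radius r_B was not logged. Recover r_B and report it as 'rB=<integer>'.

m = -13404
d = (-16, 2);  v_rel = (2, 9),  |v_rel|² = 85
v_rel×d = (2)·(2) − (9)·(-16) = 148
since m = R²·85 − 148²:  R² = (21904 + -13404) / 85 = 100
R = √100 = 10  ⇒  r_B = 10 − 2 = 8

rB=8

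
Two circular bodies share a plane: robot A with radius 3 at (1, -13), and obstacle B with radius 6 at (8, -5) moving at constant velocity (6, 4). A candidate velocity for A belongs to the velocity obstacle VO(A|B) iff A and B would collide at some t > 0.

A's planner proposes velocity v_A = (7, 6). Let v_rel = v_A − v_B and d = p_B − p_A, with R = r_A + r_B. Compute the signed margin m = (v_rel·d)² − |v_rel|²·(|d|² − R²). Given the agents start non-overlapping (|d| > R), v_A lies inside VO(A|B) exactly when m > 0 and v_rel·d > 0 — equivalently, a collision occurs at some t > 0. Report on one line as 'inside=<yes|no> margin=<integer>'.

d = (7, 8),  |d|² = 113;  R = 3+6 = 9,  c = 113−9² = 32
v_rel = (1, 2),  |v_rel|² = 5;  v_rel·d = (1)·(7) + (2)·(8) = 23
5·t² − 46·t + 32 = 0  ⇒  m = 23² − 5·32 = 369
m = 369 > 0,  v_rel·d = 23 > 0  ⇒  inside

inside=yes margin=369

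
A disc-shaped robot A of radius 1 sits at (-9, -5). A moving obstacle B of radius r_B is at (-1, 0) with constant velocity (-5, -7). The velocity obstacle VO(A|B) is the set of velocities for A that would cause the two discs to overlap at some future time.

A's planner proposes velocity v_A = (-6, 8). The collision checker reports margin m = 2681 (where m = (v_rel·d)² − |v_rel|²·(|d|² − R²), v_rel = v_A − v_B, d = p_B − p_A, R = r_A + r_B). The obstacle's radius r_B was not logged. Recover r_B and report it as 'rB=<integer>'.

m = 2681
d = (8, 5);  v_rel = (-1, 15),  |v_rel|² = 226
v_rel×d = (-1)·(5) − (15)·(8) = -125
since m = R²·226 − (-125)²:  R² = (15625 + 2681) / 226 = 81
R = √81 = 9  ⇒  r_B = 9 − 1 = 8

rB=8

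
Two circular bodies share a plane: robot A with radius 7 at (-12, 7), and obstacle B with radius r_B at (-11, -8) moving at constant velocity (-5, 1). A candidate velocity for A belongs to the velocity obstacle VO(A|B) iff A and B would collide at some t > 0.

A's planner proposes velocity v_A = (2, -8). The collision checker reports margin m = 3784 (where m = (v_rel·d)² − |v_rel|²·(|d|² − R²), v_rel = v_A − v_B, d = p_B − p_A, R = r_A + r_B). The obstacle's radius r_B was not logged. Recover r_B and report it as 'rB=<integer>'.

m = 3784
d = (1, -15);  v_rel = (7, -9),  |v_rel|² = 130
v_rel×d = (7)·(-15) − (-9)·(1) = -96
since m = R²·130 − (-96)²:  R² = (9216 + 3784) / 130 = 100
R = √100 = 10  ⇒  r_B = 10 − 7 = 3

rB=3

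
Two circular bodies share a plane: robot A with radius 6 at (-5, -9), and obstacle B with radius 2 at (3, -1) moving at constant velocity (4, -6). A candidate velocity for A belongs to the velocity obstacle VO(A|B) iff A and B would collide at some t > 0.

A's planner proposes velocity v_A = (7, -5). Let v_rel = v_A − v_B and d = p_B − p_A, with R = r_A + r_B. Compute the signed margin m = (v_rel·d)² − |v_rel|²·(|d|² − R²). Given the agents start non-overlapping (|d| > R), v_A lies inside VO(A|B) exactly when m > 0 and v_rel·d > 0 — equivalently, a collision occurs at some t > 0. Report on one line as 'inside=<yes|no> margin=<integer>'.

d = (8, 8),  |d|² = 128;  R = 6+2 = 8,  c = 128−8² = 64
v_rel = (3, 1),  |v_rel|² = 10;  v_rel·d = (3)·(8) + (1)·(8) = 32
10·t² − 64·t + 64 = 0  ⇒  m = 32² − 10·64 = 384
m = 384 > 0,  v_rel·d = 32 > 0  ⇒  inside

inside=yes margin=384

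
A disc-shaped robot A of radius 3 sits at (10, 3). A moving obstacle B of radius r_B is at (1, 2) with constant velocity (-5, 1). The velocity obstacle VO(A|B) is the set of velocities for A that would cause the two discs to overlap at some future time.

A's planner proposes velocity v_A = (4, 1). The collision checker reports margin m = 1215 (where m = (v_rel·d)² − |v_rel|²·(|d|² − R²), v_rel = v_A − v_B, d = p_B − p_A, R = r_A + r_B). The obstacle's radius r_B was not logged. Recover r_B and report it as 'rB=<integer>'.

m = 1215
d = (-9, -1);  v_rel = (9, 0),  |v_rel|² = 81
v_rel×d = (9)·(-1) − (0)·(-9) = -9
since m = R²·81 − (-9)²:  R² = (81 + 1215) / 81 = 16
R = √16 = 4  ⇒  r_B = 4 − 3 = 1

rB=1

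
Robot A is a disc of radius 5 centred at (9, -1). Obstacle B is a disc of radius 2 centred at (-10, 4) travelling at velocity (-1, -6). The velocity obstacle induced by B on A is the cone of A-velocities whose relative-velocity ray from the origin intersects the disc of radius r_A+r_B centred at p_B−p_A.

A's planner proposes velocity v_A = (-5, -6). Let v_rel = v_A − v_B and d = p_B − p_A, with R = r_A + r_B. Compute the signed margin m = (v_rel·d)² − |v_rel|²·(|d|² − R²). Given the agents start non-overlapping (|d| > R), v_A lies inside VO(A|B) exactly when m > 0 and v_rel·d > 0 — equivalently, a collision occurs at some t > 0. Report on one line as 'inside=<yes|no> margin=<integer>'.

d = (-19, 5),  |d|² = 386;  R = 5+2 = 7,  c = 386−7² = 337
v_rel = (-4, 0),  |v_rel|² = 16;  v_rel·d = (-4)·(-19) + (0)·(5) = 76
16·t² − 152·t + 337 = 0  ⇒  m = 76² − 16·337 = 384
m = 384 > 0,  v_rel·d = 76 > 0  ⇒  inside

inside=yes margin=384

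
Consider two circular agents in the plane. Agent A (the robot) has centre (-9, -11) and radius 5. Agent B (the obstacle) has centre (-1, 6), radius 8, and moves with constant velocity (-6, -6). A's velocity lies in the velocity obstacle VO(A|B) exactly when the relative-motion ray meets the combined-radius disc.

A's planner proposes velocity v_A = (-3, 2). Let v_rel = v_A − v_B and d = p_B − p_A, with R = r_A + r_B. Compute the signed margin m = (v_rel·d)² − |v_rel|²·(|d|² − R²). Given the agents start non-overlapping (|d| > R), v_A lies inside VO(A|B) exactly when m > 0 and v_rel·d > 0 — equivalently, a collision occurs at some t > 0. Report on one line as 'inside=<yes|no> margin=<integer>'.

d = (8, 17),  |d|² = 353;  R = 5+8 = 13,  c = 353−13² = 184
v_rel = (3, 8),  |v_rel|² = 73;  v_rel·d = (3)·(8) + (8)·(17) = 160
73·t² − 320·t + 184 = 0  ⇒  m = 160² − 73·184 = 12168
m = 12168 > 0,  v_rel·d = 160 > 0  ⇒  inside

inside=yes margin=12168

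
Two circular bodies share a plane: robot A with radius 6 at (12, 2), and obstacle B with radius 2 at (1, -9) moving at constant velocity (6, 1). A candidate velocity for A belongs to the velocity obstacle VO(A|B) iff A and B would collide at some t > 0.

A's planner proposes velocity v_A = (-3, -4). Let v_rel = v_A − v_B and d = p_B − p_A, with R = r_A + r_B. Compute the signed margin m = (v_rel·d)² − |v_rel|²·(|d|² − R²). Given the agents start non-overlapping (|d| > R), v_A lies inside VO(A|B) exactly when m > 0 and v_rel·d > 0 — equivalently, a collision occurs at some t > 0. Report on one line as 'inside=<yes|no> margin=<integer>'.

d = (-11, -11),  |d|² = 242;  R = 6+2 = 8,  c = 242−8² = 178
v_rel = (-9, -5),  |v_rel|² = 106;  v_rel·d = (-9)·(-11) + (-5)·(-11) = 154
106·t² − 308·t + 178 = 0  ⇒  m = 154² − 106·178 = 4848
m = 4848 > 0,  v_rel·d = 154 > 0  ⇒  inside

inside=yes margin=4848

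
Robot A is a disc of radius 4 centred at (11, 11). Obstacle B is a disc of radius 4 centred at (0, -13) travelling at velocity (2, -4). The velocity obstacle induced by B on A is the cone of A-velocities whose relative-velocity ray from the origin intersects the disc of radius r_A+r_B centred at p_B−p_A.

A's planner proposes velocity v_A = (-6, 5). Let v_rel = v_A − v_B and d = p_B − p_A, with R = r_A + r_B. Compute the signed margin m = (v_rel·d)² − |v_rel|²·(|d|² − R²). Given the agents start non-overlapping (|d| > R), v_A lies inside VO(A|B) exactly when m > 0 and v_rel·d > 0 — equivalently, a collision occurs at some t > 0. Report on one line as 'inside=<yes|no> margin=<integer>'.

d = (-11, -24),  |d|² = 697;  R = 4+4 = 8,  c = 697−8² = 633
v_rel = (-8, 9),  |v_rel|² = 145;  v_rel·d = (-8)·(-11) + (9)·(-24) = -128
145·t² + 256·t + 633 = 0  ⇒  m = (-128)² − 145·633 = -75401
m = -75401 < 0,  v_rel·d = -128 < 0  ⇒  outside

inside=no margin=-75401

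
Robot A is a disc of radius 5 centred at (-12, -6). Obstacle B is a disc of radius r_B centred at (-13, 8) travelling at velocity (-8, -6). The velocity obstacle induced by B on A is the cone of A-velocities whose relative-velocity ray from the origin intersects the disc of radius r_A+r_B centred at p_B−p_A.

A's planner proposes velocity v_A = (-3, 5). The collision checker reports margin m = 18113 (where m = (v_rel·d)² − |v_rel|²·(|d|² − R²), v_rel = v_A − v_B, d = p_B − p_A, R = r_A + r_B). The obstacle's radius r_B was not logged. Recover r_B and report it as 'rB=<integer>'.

m = 18113
d = (-1, 14);  v_rel = (5, 11),  |v_rel|² = 146
v_rel×d = (5)·(14) − (11)·(-1) = 81
since m = R²·146 − 81²:  R² = (6561 + 18113) / 146 = 169
R = √169 = 13  ⇒  r_B = 13 − 5 = 8

rB=8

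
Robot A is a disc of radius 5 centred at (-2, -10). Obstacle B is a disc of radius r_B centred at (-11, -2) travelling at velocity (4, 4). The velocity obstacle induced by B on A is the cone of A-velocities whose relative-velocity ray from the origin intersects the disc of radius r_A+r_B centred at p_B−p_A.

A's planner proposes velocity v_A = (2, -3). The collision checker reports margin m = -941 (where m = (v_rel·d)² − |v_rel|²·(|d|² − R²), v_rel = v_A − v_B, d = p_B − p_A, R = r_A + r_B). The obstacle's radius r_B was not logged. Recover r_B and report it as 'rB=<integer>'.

m = -941
d = (-9, 8);  v_rel = (-2, -7),  |v_rel|² = 53
v_rel×d = (-2)·(8) − (-7)·(-9) = -79
since m = R²·53 − (-79)²:  R² = (6241 + -941) / 53 = 100
R = √100 = 10  ⇒  r_B = 10 − 5 = 5

rB=5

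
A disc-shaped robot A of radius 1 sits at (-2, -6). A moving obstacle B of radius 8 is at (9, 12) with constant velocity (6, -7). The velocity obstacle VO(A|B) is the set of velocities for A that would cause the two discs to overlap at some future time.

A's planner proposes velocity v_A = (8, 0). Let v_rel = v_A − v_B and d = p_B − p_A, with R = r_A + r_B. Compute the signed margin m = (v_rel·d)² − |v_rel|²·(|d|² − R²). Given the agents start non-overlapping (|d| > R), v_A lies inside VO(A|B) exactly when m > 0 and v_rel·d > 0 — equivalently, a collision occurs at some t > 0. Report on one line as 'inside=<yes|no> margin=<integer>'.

d = (11, 18),  |d|² = 445;  R = 1+8 = 9,  c = 445−9² = 364
v_rel = (2, 7),  |v_rel|² = 53;  v_rel·d = (2)·(11) + (7)·(18) = 148
53·t² − 296·t + 364 = 0  ⇒  m = 148² − 53·364 = 2612
m = 2612 > 0,  v_rel·d = 148 > 0  ⇒  inside

inside=yes margin=2612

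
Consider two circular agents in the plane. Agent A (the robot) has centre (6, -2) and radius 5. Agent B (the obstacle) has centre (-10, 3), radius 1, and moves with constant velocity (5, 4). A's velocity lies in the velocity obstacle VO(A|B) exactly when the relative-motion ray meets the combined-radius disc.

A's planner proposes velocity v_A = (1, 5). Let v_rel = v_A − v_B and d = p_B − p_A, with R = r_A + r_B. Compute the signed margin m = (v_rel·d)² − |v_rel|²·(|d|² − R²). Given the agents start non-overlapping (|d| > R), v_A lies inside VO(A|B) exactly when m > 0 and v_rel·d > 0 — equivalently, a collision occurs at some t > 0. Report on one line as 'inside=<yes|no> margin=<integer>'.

d = (-16, 5),  |d|² = 281;  R = 5+1 = 6,  c = 281−6² = 245
v_rel = (-4, 1),  |v_rel|² = 17;  v_rel·d = (-4)·(-16) + (1)·(5) = 69
17·t² − 138·t + 245 = 0  ⇒  m = 69² − 17·245 = 596
m = 596 > 0,  v_rel·d = 69 > 0  ⇒  inside

inside=yes margin=596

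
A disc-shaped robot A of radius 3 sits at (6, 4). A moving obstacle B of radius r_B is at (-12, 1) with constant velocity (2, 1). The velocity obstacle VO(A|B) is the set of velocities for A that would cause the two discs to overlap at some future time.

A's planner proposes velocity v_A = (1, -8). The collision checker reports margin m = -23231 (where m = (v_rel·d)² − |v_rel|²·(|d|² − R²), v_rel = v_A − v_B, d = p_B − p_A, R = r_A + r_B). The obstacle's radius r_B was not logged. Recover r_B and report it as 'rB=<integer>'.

m = -23231
d = (-18, -3);  v_rel = (-1, -9),  |v_rel|² = 82
v_rel×d = (-1)·(-3) − (-9)·(-18) = -159
since m = R²·82 − (-159)²:  R² = (25281 + -23231) / 82 = 25
R = √25 = 5  ⇒  r_B = 5 − 3 = 2

rB=2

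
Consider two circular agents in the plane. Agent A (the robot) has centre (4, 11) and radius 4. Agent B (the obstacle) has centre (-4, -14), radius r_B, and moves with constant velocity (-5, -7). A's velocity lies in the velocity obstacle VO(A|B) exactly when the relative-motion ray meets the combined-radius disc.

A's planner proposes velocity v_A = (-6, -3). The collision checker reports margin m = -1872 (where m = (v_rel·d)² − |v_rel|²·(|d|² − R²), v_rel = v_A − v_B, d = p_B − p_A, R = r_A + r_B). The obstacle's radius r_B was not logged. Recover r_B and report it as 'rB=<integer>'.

m = -1872
d = (-8, -25);  v_rel = (-1, 4),  |v_rel|² = 17
v_rel×d = (-1)·(-25) − (4)·(-8) = 57
since m = R²·17 − 57²:  R² = (3249 + -1872) / 17 = 81
R = √81 = 9  ⇒  r_B = 9 − 4 = 5

rB=5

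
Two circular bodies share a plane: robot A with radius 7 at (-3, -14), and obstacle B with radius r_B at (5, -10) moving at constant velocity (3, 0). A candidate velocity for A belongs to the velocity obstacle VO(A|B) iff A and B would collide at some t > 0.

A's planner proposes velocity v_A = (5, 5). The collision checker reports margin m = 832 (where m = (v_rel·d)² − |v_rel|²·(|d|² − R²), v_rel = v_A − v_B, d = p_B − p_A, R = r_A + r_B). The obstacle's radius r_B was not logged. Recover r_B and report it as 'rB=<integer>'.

m = 832
d = (8, 4);  v_rel = (2, 5),  |v_rel|² = 29
v_rel×d = (2)·(4) − (5)·(8) = -32
since m = R²·29 − (-32)²:  R² = (1024 + 832) / 29 = 64
R = √64 = 8  ⇒  r_B = 8 − 7 = 1

rB=1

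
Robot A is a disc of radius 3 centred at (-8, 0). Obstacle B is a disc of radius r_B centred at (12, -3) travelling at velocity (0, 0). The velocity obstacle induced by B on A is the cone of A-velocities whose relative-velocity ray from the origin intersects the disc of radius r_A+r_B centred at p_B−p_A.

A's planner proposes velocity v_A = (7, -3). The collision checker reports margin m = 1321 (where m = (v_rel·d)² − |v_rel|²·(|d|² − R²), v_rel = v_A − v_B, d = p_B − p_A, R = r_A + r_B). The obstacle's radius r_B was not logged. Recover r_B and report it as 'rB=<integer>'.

m = 1321
d = (20, -3);  v_rel = (7, -3),  |v_rel|² = 58
v_rel×d = (7)·(-3) − (-3)·(20) = 39
since m = R²·58 − 39²:  R² = (1521 + 1321) / 58 = 49
R = √49 = 7  ⇒  r_B = 7 − 3 = 4

rB=4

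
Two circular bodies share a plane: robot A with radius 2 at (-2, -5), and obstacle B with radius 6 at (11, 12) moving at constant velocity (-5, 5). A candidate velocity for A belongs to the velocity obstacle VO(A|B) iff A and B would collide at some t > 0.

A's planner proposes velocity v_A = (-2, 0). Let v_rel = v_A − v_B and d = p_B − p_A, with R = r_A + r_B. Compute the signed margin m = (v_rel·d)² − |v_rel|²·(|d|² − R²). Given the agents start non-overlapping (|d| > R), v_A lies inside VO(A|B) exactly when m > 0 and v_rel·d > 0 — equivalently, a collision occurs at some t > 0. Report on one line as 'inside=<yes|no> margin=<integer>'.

d = (13, 17),  |d|² = 458;  R = 2+6 = 8,  c = 458−8² = 394
v_rel = (3, -5),  |v_rel|² = 34;  v_rel·d = (3)·(13) + (-5)·(17) = -46
34·t² + 92·t + 394 = 0  ⇒  m = (-46)² − 34·394 = -11280
m = -11280 < 0,  v_rel·d = -46 < 0  ⇒  outside

inside=no margin=-11280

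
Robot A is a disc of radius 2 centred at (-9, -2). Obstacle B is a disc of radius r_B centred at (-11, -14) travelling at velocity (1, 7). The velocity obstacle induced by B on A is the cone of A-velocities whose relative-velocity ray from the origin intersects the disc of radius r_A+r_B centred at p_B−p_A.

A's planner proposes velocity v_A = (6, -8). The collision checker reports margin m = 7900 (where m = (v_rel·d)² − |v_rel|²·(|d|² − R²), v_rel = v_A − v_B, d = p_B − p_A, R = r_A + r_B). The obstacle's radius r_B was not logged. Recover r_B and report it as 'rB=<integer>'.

m = 7900
d = (-2, -12);  v_rel = (5, -15),  |v_rel|² = 250
v_rel×d = (5)·(-12) − (-15)·(-2) = -90
since m = R²·250 − (-90)²:  R² = (8100 + 7900) / 250 = 64
R = √64 = 8  ⇒  r_B = 8 − 2 = 6

rB=6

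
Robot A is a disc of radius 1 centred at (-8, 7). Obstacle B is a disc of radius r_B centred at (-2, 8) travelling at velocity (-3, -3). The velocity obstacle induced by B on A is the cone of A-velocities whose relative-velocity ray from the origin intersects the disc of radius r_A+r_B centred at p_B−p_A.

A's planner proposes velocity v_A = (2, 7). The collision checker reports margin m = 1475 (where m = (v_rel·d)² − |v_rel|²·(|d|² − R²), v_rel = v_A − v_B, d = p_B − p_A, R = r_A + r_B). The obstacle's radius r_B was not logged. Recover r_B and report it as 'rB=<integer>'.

m = 1475
d = (6, 1);  v_rel = (5, 10),  |v_rel|² = 125
v_rel×d = (5)·(1) − (10)·(6) = -55
since m = R²·125 − (-55)²:  R² = (3025 + 1475) / 125 = 36
R = √36 = 6  ⇒  r_B = 6 − 1 = 5

rB=5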